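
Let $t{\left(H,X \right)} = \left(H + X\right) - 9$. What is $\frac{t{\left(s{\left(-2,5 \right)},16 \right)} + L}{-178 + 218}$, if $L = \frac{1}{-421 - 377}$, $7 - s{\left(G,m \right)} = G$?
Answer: $\frac{12767}{31920} \approx 0.39997$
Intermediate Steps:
$s{\left(G,m \right)} = 7 - G$
$t{\left(H,X \right)} = -9 + H + X$
$L = - \frac{1}{798}$ ($L = \frac{1}{-798} = - \frac{1}{798} \approx -0.0012531$)
$\frac{t{\left(s{\left(-2,5 \right)},16 \right)} + L}{-178 + 218} = \frac{\left(-9 + \left(7 - -2\right) + 16\right) - \frac{1}{798}}{-178 + 218} = \frac{\left(-9 + \left(7 + 2\right) + 16\right) - \frac{1}{798}}{40} = \left(\left(-9 + 9 + 16\right) - \frac{1}{798}\right) \frac{1}{40} = \left(16 - \frac{1}{798}\right) \frac{1}{40} = \frac{12767}{798} \cdot \frac{1}{40} = \frac{12767}{31920}$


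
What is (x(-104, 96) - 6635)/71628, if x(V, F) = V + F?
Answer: -6643/71628 ≈ -0.092743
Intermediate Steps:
x(V, F) = F + V
(x(-104, 96) - 6635)/71628 = ((96 - 104) - 6635)/71628 = (-8 - 6635)*(1/71628) = -6643*1/71628 = -6643/71628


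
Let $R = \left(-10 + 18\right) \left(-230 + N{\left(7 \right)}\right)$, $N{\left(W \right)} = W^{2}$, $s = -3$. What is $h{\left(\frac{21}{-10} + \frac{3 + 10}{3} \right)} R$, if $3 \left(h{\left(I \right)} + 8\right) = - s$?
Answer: $10136$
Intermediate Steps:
$h{\left(I \right)} = -7$ ($h{\left(I \right)} = -8 + \frac{\left(-1\right) \left(-3\right)}{3} = -8 + \frac{1}{3} \cdot 3 = -8 + 1 = -7$)
$R = -1448$ ($R = \left(-10 + 18\right) \left(-230 + 7^{2}\right) = 8 \left(-230 + 49\right) = 8 \left(-181\right) = -1448$)
$h{\left(\frac{21}{-10} + \frac{3 + 10}{3} \right)} R = \left(-7\right) \left(-1448\right) = 10136$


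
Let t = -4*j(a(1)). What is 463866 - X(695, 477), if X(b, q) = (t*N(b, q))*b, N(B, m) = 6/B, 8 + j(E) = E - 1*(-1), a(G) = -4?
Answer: 463602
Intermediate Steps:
j(E) = -7 + E (j(E) = -8 + (E - 1*(-1)) = -8 + (E + 1) = -8 + (1 + E) = -7 + E)
t = 44 (t = -4*(-7 - 4) = -4*(-11) = 44)
X(b, q) = 264 (X(b, q) = (44*(6/b))*b = (264/b)*b = 264)
463866 - X(695, 477) = 463866 - 1*264 = 463866 - 264 = 463602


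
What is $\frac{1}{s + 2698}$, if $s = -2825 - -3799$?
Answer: $\frac{1}{3672} \approx 0.00027233$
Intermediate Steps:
$s = 974$ ($s = -2825 + 3799 = 974$)
$\frac{1}{s + 2698} = \frac{1}{974 + 2698} = \frac{1}{3672}$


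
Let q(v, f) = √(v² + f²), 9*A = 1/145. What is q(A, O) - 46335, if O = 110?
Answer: -46335 + √20606602501/1305 ≈ -46225.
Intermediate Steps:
A = 1/1305 (A = (⅑)/145 = (⅑)*(1/145) = 1/1305 ≈ 0.00076628)
q(v, f) = √(f² + v²)
q(A, O) - 46335 = √(110² + (1/1305)²) - 46335 = √(12100 + 1/1703025) - 46335 = √(20606602501/1703025) - 46335 = √20606602501/1305 - 46335 = -46335 + √20606602501/1305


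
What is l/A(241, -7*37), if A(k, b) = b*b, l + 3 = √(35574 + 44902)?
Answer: -3/67081 + 2*√20119/67081 ≈ 0.0041842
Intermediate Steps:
l = -3 + 2*√20119 (l = -3 + √(35574 + 44902) = -3 + √80476 = -3 + 2*√20119 ≈ 280.68)
A(k, b) = b²
l/A(241, -7*37) = (-3 + 2*√20119)/((-7*37)²) = (-3 + 2*√20119)/((-259)²) = (-3 + 2*√20119)/67081 = (-3 + 2*√20119)*(1/67081) = -3/67081 + 2*√20119/67081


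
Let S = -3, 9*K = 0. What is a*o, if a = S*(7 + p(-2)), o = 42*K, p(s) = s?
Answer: 0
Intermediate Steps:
K = 0 (K = (1/9)*0 = 0)
o = 0 (o = 42*0 = 0)
a = -15 (a = -3*(7 - 2) = -3*5 = -15)
a*o = -15*0 = 0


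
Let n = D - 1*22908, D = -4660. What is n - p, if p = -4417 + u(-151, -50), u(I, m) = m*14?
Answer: -22451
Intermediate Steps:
u(I, m) = 14*m
p = -5117 (p = -4417 + 14*(-50) = -4417 - 700 = -5117)
n = -27568 (n = -4660 - 1*22908 = -4660 - 22908 = -27568)
n - p = -27568 - 1*(-5117) = -27568 + 5117 = -22451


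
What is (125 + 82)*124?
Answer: 25668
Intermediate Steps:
(125 + 82)*124 = 207*124 = 25668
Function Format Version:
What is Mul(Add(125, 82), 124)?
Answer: 25668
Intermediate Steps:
Mul(Add(125, 82), 124) = Mul(207, 124) = 25668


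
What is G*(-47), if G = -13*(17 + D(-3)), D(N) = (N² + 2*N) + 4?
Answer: 14664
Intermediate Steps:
D(N) = 4 + N² + 2*N
G = -312 (G = -13*(17 + (4 + (-3)² + 2*(-3))) = -13*(17 + (4 + 9 - 6)) = -13*(17 + 7) = -13*24 = -312)
G*(-47) = -312*(-47) = 14664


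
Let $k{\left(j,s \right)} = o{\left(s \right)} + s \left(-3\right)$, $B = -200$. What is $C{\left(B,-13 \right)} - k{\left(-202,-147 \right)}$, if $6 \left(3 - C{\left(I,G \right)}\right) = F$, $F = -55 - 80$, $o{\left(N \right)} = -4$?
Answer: $- \frac{823}{2} \approx -411.5$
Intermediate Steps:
$F = -135$
$C{\left(I,G \right)} = \frac{51}{2}$ ($C{\left(I,G \right)} = 3 - - \frac{45}{2} = 3 + \frac{45}{2} = \frac{51}{2}$)
$k{\left(j,s \right)} = -4 - 3 s$ ($k{\left(j,s \right)} = -4 + s \left(-3\right) = -4 - 3 s$)
$C{\left(B,-13 \right)} - k{\left(-202,-147 \right)} = \frac{51}{2} - \left(-4 - -441\right) = \frac{51}{2} - \left(-4 + 441\right) = \frac{51}{2} - 437 = - \frac{823}{2}$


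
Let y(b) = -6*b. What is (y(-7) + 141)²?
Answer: 33489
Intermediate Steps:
(y(-7) + 141)² = (-6*(-7) + 141)² = (42 + 141)² = 183² = 33489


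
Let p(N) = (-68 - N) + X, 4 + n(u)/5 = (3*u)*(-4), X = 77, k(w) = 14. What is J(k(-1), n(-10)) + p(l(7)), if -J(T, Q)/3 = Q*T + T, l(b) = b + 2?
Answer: -24402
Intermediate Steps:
l(b) = 2 + b
n(u) = -20 - 60*u (n(u) = -20 + 5*((3*u)*(-4)) = -20 + 5*(-12*u) = -20 - 60*u)
J(T, Q) = -3*T - 3*Q*T (J(T, Q) = -3*(Q*T + T) = -3*(T + Q*T) = -3*T - 3*Q*T)
p(N) = 9 - N (p(N) = (-68 - N) + 77 = 9 - N)
J(k(-1), n(-10)) + p(l(7)) = -3*14*(1 + (-20 - 60*(-10))) + (9 - (2 + 7)) = -3*14*(1 + (-20 + 600)) + (9 - 1*9) = -3*14*(1 + 580) + (9 - 9) = -3*14*581 + 0 = -24402 + 0 = -24402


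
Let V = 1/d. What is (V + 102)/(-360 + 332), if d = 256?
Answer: -26113/7168 ≈ -3.6430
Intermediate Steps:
V = 1/256 ≈ 0.0039063
(V + 102)/(-360 + 332) = (1/256 + 102)/(-360 + 332) = (26113/256)/(-28) = (26113/256)*(-1/28) = -26113/7168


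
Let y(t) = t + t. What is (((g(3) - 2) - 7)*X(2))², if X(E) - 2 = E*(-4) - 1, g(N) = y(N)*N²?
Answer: 99225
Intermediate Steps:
y(t) = 2*t
g(N) = 2*N³ (g(N) = (2*N)*N² = 2*N³)
X(E) = 1 - 4*E (X(E) = 2 + (E*(-4) - 1) = 2 + (-4*E - 1) = 2 + (-1 - 4*E) = 1 - 4*E)
(((g(3) - 2) - 7)*X(2))² = (((2*3³ - 2) - 7)*(1 - 4*2))² = (((2*27 - 2) - 7)*(1 - 8))² = (((54 - 2) - 7)*(-7))² = ((52 - 7)*(-7))² = (45*(-7))² = (-315)² = 99225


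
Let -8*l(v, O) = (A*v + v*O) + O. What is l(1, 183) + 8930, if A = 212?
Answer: 35431/4 ≈ 8857.8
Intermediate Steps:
l(v, O) = -53*v/2 - O/8 - O*v/8 (l(v, O) = -((212*v + v*O) + O)/8 = -((212*v + O*v) + O)/8 = -(O + 212*v + O*v)/8 = -53*v/2 - O/8 - O*v/8)
l(1, 183) + 8930 = (-53/2*1 - 1/8*183 - 1/8*183*1) + 8930 = (-53/2 - 183/8 - 183/8) + 8930 = -289/4 + 8930 = 35431/4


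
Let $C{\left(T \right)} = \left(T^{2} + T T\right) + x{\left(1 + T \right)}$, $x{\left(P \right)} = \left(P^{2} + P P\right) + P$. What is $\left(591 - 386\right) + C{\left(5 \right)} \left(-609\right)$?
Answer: $-77747$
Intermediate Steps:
$x{\left(P \right)} = P + 2 P^{2}$ ($x{\left(P \right)} = \left(P^{2} + P^{2}\right) + P = 2 P^{2} + P = P + 2 P^{2}$)
$C{\left(T \right)} = 2 T^{2} + \left(1 + T\right) \left(3 + 2 T\right)$ ($C{\left(T \right)} = \left(T^{2} + T T\right) + \left(1 + T\right) \left(1 + 2 \left(1 + T\right)\right) = \left(T^{2} + T^{2}\right) + \left(1 + T\right) \left(1 + \left(2 + 2 T\right)\right) = 2 T^{2} + \left(1 + T\right) \left(3 + 2 T\right)$)
$\left(591 - 386\right) + C{\left(5 \right)} \left(-609\right) = \left(591 - 386\right) + \left(3 + 4 \cdot 5^{2} + 5 \cdot 5\right) \left(-609\right) = 205 + \left(3 + 4 \cdot 25 + 25\right) \left(-609\right) = 205 + \left(3 + 100 + 25\right) \left(-609\right) = 205 + 128 \left(-609\right) = 205 - 77952 = -77747$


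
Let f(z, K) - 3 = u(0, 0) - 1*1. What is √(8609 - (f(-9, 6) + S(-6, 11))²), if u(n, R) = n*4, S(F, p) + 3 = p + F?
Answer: √8593 ≈ 92.698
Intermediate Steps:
S(F, p) = -3 + F + p (S(F, p) = -3 + (p + F) = -3 + (F + p) = -3 + F + p)
u(n, R) = 4*n
f(z, K) = 2 (f(z, K) = 3 + (4*0 - 1*1) = 3 + (0 - 1) = 3 - 1 = 2)
√(8609 - (f(-9, 6) + S(-6, 11))²) = √(8609 - (2 + (-3 - 6 + 11))²) = √(8609 - (2 + 2)²) = √(8609 - 1*4²) = √(8609 - 1*16) = √(8609 - 16) = √8593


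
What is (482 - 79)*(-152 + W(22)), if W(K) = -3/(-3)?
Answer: -60853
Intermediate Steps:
W(K) = 1 (W(K) = -3*(-⅓) = 1)
(482 - 79)*(-152 + W(22)) = (482 - 79)*(-152 + 1) = 403*(-151) = -60853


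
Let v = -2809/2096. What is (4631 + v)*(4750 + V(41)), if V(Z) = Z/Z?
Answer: 46102597017/2096 ≈ 2.1996e+7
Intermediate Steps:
v = -2809/2096 (v = -2809*1/2096 = -2809/2096 ≈ -1.3402)
V(Z) = 1
(4631 + v)*(4750 + V(41)) = (4631 - 2809/2096)*(4750 + 1) = (9703767/2096)*4751 = 46102597017/2096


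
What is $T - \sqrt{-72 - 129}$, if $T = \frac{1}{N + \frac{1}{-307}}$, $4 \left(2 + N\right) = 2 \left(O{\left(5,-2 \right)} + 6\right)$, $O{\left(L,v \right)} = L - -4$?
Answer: $\frac{614}{3375} - i \sqrt{201} \approx 0.18193 - 14.177 i$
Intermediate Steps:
$O{\left(L,v \right)} = 4 + L$ ($O{\left(L,v \right)} = L + 4 = 4 + L$)
$N = \frac{11}{2}$ ($N = -2 + \frac{2 \left(\left(4 + 5\right) + 6\right)}{4} = -2 + \frac{2 \left(9 + 6\right)}{4} = -2 + \frac{2 \cdot 15}{4} = -2 + \frac{1}{4} \cdot 30 = -2 + \frac{15}{2} = \frac{11}{2} \approx 5.5$)
$T = \frac{614}{3375}$ ($T = \frac{1}{\frac{11}{2} + \frac{1}{-307}} = \frac{1}{\frac{11}{2} - \frac{1}{307}} = \frac{1}{\frac{3375}{614}} = \frac{614}{3375} \approx 0.18193$)
$T - \sqrt{-72 - 129} = \frac{614}{3375} - \sqrt{-72 - 129} = \frac{614}{3375} - \sqrt{-201} = \frac{614}{3375} - i \sqrt{201}$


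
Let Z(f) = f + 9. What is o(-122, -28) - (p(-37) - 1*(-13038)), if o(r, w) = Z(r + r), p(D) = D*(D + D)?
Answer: -16011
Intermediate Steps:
Z(f) = 9 + f
p(D) = 2*D² (p(D) = D*(2*D) = 2*D²)
o(r, w) = 9 + 2*r (o(r, w) = 9 + (r + r) = 9 + 2*r)
o(-122, -28) - (p(-37) - 1*(-13038)) = (9 + 2*(-122)) - (2*(-37)² - 1*(-13038)) = (9 - 244) - (2*1369 + 13038) = -235 - (2738 + 13038) = -235 - 1*15776 = -235 - 15776 = -16011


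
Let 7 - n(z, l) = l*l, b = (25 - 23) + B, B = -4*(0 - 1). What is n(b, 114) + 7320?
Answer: -5669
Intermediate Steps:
B = 4 (B = -4*(-1) = 4)
b = 6 (b = (25 - 23) + 4 = 2 + 4 = 6)
n(z, l) = 7 - l**2 (n(z, l) = 7 - l*l = 7 - l**2)
n(b, 114) + 7320 = (7 - 1*114**2) + 7320 = (7 - 1*12996) + 7320 = (7 - 12996) + 7320 = -12989 + 7320 = -5669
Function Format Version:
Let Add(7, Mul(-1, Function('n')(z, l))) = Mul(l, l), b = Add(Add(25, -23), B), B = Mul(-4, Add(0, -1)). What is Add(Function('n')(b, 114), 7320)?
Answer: -5669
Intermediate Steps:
B = 4 (B = Mul(-4, -1) = 4)
b = 6 (b = Add(Add(25, -23), 4) = Add(2, 4) = 6)
Function('n')(z, l) = Add(7, Mul(-1, Pow(l, 2))) (Function('n')(z, l) = Add(7, Mul(-1, Mul(l, l))) = Add(7, Mul(-1, Pow(l, 2))))
Add(Function('n')(b, 114), 7320) = Add(Add(7, Mul(-1, Pow(114, 2))), 7320) = Add(Add(7, Mul(-1, 12996)), 7320) = Add(Add(7, -12996), 7320) = Add(-12989, 7320) = -5669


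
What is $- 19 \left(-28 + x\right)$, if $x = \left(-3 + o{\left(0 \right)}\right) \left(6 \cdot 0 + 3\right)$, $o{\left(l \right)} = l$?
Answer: $703$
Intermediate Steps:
$x = -9$ ($x = \left(-3 + 0\right) \left(6 \cdot 0 + 3\right) = - 3 \left(0 + 3\right) = \left(-3\right) 3 = -9$)
$- 19 \left(-28 + x\right) = - 19 \left(-28 - 9\right) = \left(-19\right) \left(-37\right) = 703$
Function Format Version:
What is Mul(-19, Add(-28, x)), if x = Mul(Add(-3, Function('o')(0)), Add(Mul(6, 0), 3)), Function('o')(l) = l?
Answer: 703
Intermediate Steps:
x = -9 (x = Mul(Add(-3, 0), Add(Mul(6, 0), 3)) = Mul(-3, Add(0, 3)) = Mul(-3, 3) = -9)
Mul(-19, Add(-28, x)) = Mul(-19, Add(-28, -9)) = Mul(-19, -37) = 703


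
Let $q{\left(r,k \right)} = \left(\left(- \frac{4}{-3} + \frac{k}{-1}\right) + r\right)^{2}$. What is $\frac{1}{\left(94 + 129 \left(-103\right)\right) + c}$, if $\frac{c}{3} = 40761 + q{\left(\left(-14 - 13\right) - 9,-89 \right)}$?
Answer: $\frac{3}{353839} \approx 8.4784 \cdot 10^{-6}$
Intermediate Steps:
$q{\left(r,k \right)} = \left(\frac{4}{3} + r - k\right)^{2}$ ($q{\left(r,k \right)} = \left(\left(\left(-4\right) \left(- \frac{1}{3}\right) + k \left(-1\right)\right) + r\right)^{2} = \left(\left(\frac{4}{3} - k\right) + r\right)^{2} = \left(\frac{4}{3} + r - k\right)^{2}$)
$c = \frac{393418}{3}$ ($c = 3 \left(40761 + \frac{\left(4 - -267 + 3 \left(\left(-14 - 13\right) - 9\right)\right)^{2}}{9}\right) = 3 \left(40761 + \frac{\left(4 + 267 + 3 \left(-27 - 9\right)\right)^{2}}{9}\right) = 3 \left(40761 + \frac{\left(4 + 267 + 3 \left(-36\right)\right)^{2}}{9}\right) = 3 \left(40761 + \frac{\left(4 + 267 - 108\right)^{2}}{9}\right) = 3 \left(40761 + \frac{163^{2}}{9}\right) = 3 \left(40761 + \frac{1}{9} \cdot 26569\right) = 3 \left(40761 + \frac{26569}{9}\right) = 3 \cdot \frac{393418}{9} = \frac{393418}{3} \approx 1.3114 \cdot 10^{5}$)
$\frac{1}{\left(94 + 129 \left(-103\right)\right) + c} = \frac{1}{\left(94 + 129 \left(-103\right)\right) + \frac{393418}{3}} = \frac{1}{\left(94 - 13287\right) + \frac{393418}{3}} = \frac{1}{-13193 + \frac{393418}{3}} = \frac{1}{\frac{353839}{3}} = \frac{3}{353839}$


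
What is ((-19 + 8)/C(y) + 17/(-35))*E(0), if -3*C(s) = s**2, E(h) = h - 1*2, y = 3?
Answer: -668/105 ≈ -6.3619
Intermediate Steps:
E(h) = -2 + h (E(h) = h - 2 = -2 + h)
C(s) = -s**2/3
((-19 + 8)/C(y) + 17/(-35))*E(0) = ((-19 + 8)/((-1/3*3**2)) + 17/(-35))*(-2 + 0) = (-11/((-1/3*9)) + 17*(-1/35))*(-2) = (-11/(-3) - 17/35)*(-2) = (-11*(-1/3) - 17/35)*(-2) = (11/3 - 17/35)*(-2) = (334/105)*(-2) = -668/105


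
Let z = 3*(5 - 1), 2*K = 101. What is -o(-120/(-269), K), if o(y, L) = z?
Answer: -12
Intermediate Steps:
K = 101/2 (K = (½)*101 = 101/2 ≈ 50.500)
z = 12 (z = 3*4 = 12)
o(y, L) = 12
-o(-120/(-269), K) = -1*12 = -12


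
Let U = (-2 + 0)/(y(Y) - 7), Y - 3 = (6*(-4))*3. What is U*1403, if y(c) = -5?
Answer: 1403/6 ≈ 233.83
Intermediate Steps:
Y = -69 (Y = 3 + (6*(-4))*3 = 3 - 24*3 = 3 - 72 = -69)
U = ⅙ (U = (-2 + 0)/(-5 - 7) = -2/(-12) = -2*(-1/12) = ⅙ ≈ 0.16667)
U*1403 = (⅙)*1403 = 1403/6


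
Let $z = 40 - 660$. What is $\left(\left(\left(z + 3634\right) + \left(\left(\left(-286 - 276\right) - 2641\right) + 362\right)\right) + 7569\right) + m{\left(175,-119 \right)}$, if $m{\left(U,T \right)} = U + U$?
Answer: $8092$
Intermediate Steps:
$z = -620$ ($z = 40 - 660 = -620$)
$m{\left(U,T \right)} = 2 U$
$\left(\left(\left(z + 3634\right) + \left(\left(\left(-286 - 276\right) - 2641\right) + 362\right)\right) + 7569\right) + m{\left(175,-119 \right)} = \left(\left(\left(-620 + 3634\right) + \left(\left(\left(-286 - 276\right) - 2641\right) + 362\right)\right) + 7569\right) + 2 \cdot 175 = \left(\left(3014 + \left(\left(-562 - 2641\right) + 362\right)\right) + 7569\right) + 350 = \left(\left(3014 + \left(-3203 + 362\right)\right) + 7569\right) + 350 = \left(\left(3014 - 2841\right) + 7569\right) + 350 = \left(173 + 7569\right) + 350 = 7742 + 350 = 8092$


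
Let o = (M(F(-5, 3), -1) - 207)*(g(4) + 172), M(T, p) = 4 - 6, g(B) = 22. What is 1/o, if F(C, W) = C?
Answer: -1/40546 ≈ -2.4663e-5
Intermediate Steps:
M(T, p) = -2
o = -40546 (o = (-2 - 207)*(22 + 172) = -209*194 = -40546)
1/o = 1/(-40546) = -1/40546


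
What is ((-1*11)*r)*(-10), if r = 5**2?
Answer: 2750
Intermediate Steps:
r = 25
((-1*11)*r)*(-10) = (-1*11*25)*(-10) = -11*25*(-10) = -275*(-10) = 2750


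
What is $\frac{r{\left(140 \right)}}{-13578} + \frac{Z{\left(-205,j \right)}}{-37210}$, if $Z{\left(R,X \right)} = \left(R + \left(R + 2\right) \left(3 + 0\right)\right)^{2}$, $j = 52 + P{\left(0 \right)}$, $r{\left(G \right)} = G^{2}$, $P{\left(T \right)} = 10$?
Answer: $- \frac{2431511122}{126309345} \approx -19.25$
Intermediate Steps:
$j = 62$ ($j = 52 + 10 = 62$)
$Z{\left(R,X \right)} = \left(6 + 4 R\right)^{2}$ ($Z{\left(R,X \right)} = \left(R + \left(2 + R\right) 3\right)^{2} = \left(R + \left(6 + 3 R\right)\right)^{2} = \left(6 + 4 R\right)^{2}$)
$\frac{r{\left(140 \right)}}{-13578} + \frac{Z{\left(-205,j \right)}}{-37210} = \frac{140^{2}}{-13578} + \frac{4 \left(3 + 2 \left(-205\right)\right)^{2}}{-37210} = 19600 \left(- \frac{1}{13578}\right) + 4 \left(3 - 410\right)^{2} \left(- \frac{1}{37210}\right) = - \frac{9800}{6789} + 4 \left(-407\right)^{2} \left(- \frac{1}{37210}\right) = - \frac{9800}{6789} + 4 \cdot 165649 \left(- \frac{1}{37210}\right) = - \frac{9800}{6789} + 662596 \left(- \frac{1}{37210}\right) = - \frac{9800}{6789} - \frac{331298}{18605} = - \frac{2431511122}{126309345}$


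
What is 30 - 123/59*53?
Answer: -4749/59 ≈ -80.492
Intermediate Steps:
30 - 123/59*53 = 30 - 6519/59 = -4749/59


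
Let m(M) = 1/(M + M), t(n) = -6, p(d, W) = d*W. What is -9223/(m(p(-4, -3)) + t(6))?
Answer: 221352/143 ≈ 1547.9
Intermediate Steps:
p(d, W) = W*d
m(M) = 1/(2*M)
-9223/(m(p(-4, -3)) + t(6)) = -9223/(1/(2*((-3*(-4)))) - 6) = -9223/((½)/12 - 6) = -9223/((½)*(1/12) - 6) = -9223/(1/24 - 6) = -9223/(-143/24) = -24/143*(-9223) = 221352/143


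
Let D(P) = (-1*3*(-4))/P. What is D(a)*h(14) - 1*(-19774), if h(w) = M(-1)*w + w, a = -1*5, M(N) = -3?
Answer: 99206/5 ≈ 19841.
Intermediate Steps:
a = -5
h(w) = -2*w (h(w) = -3*w + w = -2*w)
D(P) = 12/P (D(P) = (-3*(-4))/P = 12/P)
D(a)*h(14) - 1*(-19774) = (12/(-5))*(-2*14) - 1*(-19774) = (12*(-1/5))*(-28) + 19774 = -12/5*(-28) + 19774 = 336/5 + 19774 = 99206/5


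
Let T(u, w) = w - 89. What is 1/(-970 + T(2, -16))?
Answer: -1/1075 ≈ -0.00093023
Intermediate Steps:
T(u, w) = -89 + w
1/(-970 + T(2, -16)) = 1/(-970 + (-89 - 16)) = 1/(-970 - 105) = 1/(-1075) = -1/1075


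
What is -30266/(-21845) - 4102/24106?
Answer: 18823059/15488105 ≈ 1.2153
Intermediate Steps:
-30266/(-21845) - 4102/24106 = -30266*(-1/21845) - 4102*1/24106 = 30266/21845 - 2051/12053 = 18823059/15488105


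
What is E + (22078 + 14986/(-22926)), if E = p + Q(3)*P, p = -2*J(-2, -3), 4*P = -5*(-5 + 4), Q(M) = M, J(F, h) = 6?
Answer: 1011912205/45852 ≈ 22069.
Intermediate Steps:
P = 5/4 (P = (-5*(-5 + 4))/4 = (-5*(-1))/4 = (¼)*5 = 5/4 ≈ 1.2500)
p = -12 (p = -2*6 = -12)
E = -33/4 (E = -12 + 3*(5/4) = -12 + 15/4 = -33/4 ≈ -8.2500)
E + (22078 + 14986/(-22926)) = -33/4 + (22078 + 14986/(-22926)) = -33/4 + (22078 + 14986*(-1/22926)) = -33/4 + (22078 - 7493/11463) = -33/4 + 253072621/11463 = 1011912205/45852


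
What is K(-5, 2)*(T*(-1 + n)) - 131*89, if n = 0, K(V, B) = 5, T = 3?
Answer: -11674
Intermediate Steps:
K(-5, 2)*(T*(-1 + n)) - 131*89 = 5*(3*(-1 + 0)) - 131*89 = 5*(3*(-1)) - 11659 = 5*(-3) - 11659 = -15 - 11659 = -11674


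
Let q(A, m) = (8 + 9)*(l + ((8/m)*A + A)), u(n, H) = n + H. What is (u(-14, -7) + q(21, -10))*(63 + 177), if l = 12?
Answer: 61056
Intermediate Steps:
u(n, H) = H + n
q(A, m) = 204 + 17*A + 136*A/m (q(A, m) = (8 + 9)*(12 + ((8/m)*A + A)) = 17*(12 + (8*A/m + A)) = 17*(12 + (A + 8*A/m)) = 17*(12 + A + 8*A/m) = 204 + 17*A + 136*A/m)
(u(-14, -7) + q(21, -10))*(63 + 177) = ((-7 - 14) + (204 + 17*21 + 136*21/(-10)))*(63 + 177) = (-21 + (204 + 357 + 136*21*(-⅒)))*240 = (-21 + (204 + 357 - 1428/5))*240 = (-21 + 1377/5)*240 = (1272/5)*240 = 61056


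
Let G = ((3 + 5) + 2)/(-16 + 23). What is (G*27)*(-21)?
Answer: -810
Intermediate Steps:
G = 10/7 (G = (8 + 2)/7 = 10*(⅐) = 10/7 ≈ 1.4286)
(G*27)*(-21) = ((10/7)*27)*(-21) = (270/7)*(-21) = -810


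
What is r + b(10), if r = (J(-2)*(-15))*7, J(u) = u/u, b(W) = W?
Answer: -95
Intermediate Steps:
J(u) = 1
r = -105 (r = (1*(-15))*7 = -15*7 = -105)
r + b(10) = -105 + 10 = -95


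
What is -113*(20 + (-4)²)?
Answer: -4068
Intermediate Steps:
-113*(20 + (-4)²) = -113*(20 + 16) = -113*36 = -4068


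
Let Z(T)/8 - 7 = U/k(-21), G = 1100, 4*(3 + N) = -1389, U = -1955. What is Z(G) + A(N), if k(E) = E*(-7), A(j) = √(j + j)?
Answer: -7408/147 + I*√2802/2 ≈ -50.395 + 26.467*I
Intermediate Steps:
N = -1401/4 (N = -3 + (¼)*(-1389) = -3 - 1389/4 = -1401/4 ≈ -350.25)
A(j) = √2*√j (A(j) = √(2*j) = √2*√j)
k(E) = -7*E
Z(T) = -7408/147 (Z(T) = 56 + 8*(-1955/((-7*(-21)))) = 56 + 8*(-1955/147) = 56 - 15640/147 = -7408/147)
Z(G) + A(N) = -7408/147 + √2*√(-1401/4) = -7408/147 + √2*(I*√1401/2) = -7408/147 + I*√2802/2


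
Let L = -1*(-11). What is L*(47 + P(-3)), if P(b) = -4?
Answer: 473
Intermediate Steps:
L = 11
L*(47 + P(-3)) = 11*(47 - 4) = 11*43 = 473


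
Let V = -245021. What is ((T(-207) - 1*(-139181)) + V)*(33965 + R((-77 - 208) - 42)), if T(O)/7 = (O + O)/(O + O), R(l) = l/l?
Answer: -3594723678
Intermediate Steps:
R(l) = 1
T(O) = 7 (T(O) = 7*((O + O)/(O + O)) = 7*((2*O)/((2*O))) = 7*((2*O)*(1/(2*O))) = 7*1 = 7)
((T(-207) - 1*(-139181)) + V)*(33965 + R((-77 - 208) - 42)) = ((7 - 1*(-139181)) - 245021)*(33965 + 1) = ((7 + 139181) - 245021)*33966 = (139188 - 245021)*33966 = -105833*33966 = -3594723678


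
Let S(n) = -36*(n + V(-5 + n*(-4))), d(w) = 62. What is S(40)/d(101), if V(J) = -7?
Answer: -594/31 ≈ -19.161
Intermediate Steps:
S(n) = 252 - 36*n (S(n) = -36*(n - 7) = -36*(-7 + n) = 252 - 36*n)
S(40)/d(101) = (252 - 36*40)/62 = (252 - 1440)*(1/62) = -1188*1/62 = -594/31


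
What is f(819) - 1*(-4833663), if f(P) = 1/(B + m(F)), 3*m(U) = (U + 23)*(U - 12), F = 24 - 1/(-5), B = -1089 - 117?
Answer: 367619405727/76054 ≈ 4.8337e+6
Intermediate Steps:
B = -1206
F = 121/5 (F = 24 - 1*(-⅕) = 24 + ⅕ = 121/5 ≈ 24.200)
m(U) = (-12 + U)*(23 + U)/3 (m(U) = ((U + 23)*(U - 12))/3 = ((23 + U)*(-12 + U))/3 = ((-12 + U)*(23 + U))/3 = (-12 + U)*(23 + U)/3)
f(P) = -75/76054 (f(P) = 1/(-1206 + (-92 + (121/5)²/3 + (11/3)*(121/5))) = 1/(-1206 + (-92 + (⅓)*(14641/25) + 1331/15)) = 1/(-1206 + (-92 + 14641/75 + 1331/15)) = 1/(-1206 + 14396/75) = 1/(-76054/75) = -75/76054)
f(819) - 1*(-4833663) = -75/76054 - 1*(-4833663) = -75/76054 + 4833663 = 367619405727/76054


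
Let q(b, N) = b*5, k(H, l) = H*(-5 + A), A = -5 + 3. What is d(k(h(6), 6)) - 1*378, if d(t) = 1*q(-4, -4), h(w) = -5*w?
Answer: -398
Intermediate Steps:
A = -2
k(H, l) = -7*H (k(H, l) = H*(-5 - 2) = H*(-7) = -7*H)
q(b, N) = 5*b
d(t) = -20 (d(t) = 1*(5*(-4)) = 1*(-20) = -20)
d(k(h(6), 6)) - 1*378 = -20 - 1*378 = -20 - 378 = -398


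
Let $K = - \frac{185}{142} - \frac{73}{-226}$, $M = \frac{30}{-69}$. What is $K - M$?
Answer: $- \frac{100573}{184529} \approx -0.54503$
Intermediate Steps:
$M = - \frac{10}{23}$ ($M = 30 \left(- \frac{1}{69}\right) = - \frac{10}{23} \approx -0.43478$)
$K = - \frac{7861}{8023}$ ($K = \left(-185\right) \frac{1}{142} - - \frac{73}{226} = - \frac{185}{142} + \frac{73}{226} = - \frac{7861}{8023} \approx -0.97981$)
$K - M = - \frac{7861}{8023} - - \frac{10}{23} = - \frac{7861}{8023} + \frac{10}{23} = - \frac{100573}{184529}$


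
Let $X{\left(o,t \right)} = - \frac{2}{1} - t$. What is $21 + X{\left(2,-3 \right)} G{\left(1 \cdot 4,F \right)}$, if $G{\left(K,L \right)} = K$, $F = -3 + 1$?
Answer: $25$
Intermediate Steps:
$X{\left(o,t \right)} = -2 - t$ ($X{\left(o,t \right)} = \left(-2\right) 1 - t = -2 - t$)
$F = -2$
$21 + X{\left(2,-3 \right)} G{\left(1 \cdot 4,F \right)} = 21 + \left(-2 - -3\right) 1 \cdot 4 = 21 + \left(-2 + 3\right) 4 = 21 + 1 \cdot 4 = 21 + 4 = 25$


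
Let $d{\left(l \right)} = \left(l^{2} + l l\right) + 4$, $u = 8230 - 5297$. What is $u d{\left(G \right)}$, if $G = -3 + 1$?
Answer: $35196$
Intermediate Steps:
$G = -2$
$u = 2933$ ($u = 8230 - 5297 = 2933$)
$d{\left(l \right)} = 4 + 2 l^{2}$ ($d{\left(l \right)} = \left(l^{2} + l^{2}\right) + 4 = 2 l^{2} + 4 = 4 + 2 l^{2}$)
$u d{\left(G \right)} = 2933 \left(4 + 2 \left(-2\right)^{2}\right) = 2933 \left(4 + 2 \cdot 4\right) = 2933 \left(4 + 8\right) = 2933 \cdot 12 = 35196$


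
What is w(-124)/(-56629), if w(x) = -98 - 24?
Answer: 122/56629 ≈ 0.0021544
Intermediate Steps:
w(x) = -122
w(-124)/(-56629) = -122/(-56629) = -122*(-1/56629) = 122/56629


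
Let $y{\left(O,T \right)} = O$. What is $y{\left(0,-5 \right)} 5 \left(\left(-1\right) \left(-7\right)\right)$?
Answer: $0$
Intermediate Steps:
$y{\left(0,-5 \right)} 5 \left(\left(-1\right) \left(-7\right)\right) = 0 \cdot 5 \left(\left(-1\right) \left(-7\right)\right) = 0 \cdot 7 = 0$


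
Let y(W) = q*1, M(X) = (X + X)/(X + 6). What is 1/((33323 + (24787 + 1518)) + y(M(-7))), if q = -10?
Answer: 1/59618 ≈ 1.6773e-5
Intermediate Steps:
M(X) = 2*X/(6 + X) (M(X) = (2*X)/(6 + X) = 2*X/(6 + X))
y(W) = -10 (y(W) = -10*1 = -10)
1/((33323 + (24787 + 1518)) + y(M(-7))) = 1/((33323 + (24787 + 1518)) - 10) = 1/((33323 + 26305) - 10) = 1/(59628 - 10) = 1/59618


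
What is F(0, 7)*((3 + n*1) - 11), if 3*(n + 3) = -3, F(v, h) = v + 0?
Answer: 0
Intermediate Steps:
F(v, h) = v
n = -4 (n = -3 + (⅓)*(-3) = -3 - 1 = -4)
F(0, 7)*((3 + n*1) - 11) = 0*((3 - 4*1) - 11) = 0*((3 - 4) - 11) = 0*(-1 - 11) = 0*(-12) = 0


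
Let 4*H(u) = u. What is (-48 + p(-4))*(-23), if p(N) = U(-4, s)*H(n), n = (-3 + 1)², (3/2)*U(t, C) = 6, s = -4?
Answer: 1012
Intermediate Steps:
U(t, C) = 4 (U(t, C) = (⅔)*6 = 4)
n = 4 (n = (-2)² = 4)
H(u) = u/4
p(N) = 4 (p(N) = 4*((¼)*4) = 4*1 = 4)
(-48 + p(-4))*(-23) = (-48 + 4)*(-23) = -44*(-23) = 1012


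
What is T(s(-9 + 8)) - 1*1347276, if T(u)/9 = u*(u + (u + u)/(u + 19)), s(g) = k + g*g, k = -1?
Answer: -1347276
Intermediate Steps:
s(g) = -1 + g² (s(g) = -1 + g*g = -1 + g²)
T(u) = 9*u*(u + 2*u/(19 + u)) (T(u) = 9*(u*(u + (u + u)/(u + 19))) = 9*(u*(u + (2*u)/(19 + u))) = 9*(u*(u + 2*u/(19 + u))) = 9*u*(u + 2*u/(19 + u)))
T(s(-9 + 8)) - 1*1347276 = 9*(-1 + (-9 + 8)²)²*(21 + (-1 + (-9 + 8)²))/(19 + (-1 + (-9 + 8)²)) - 1*1347276 = 9*(-1 + (-1)²)²*(21 + (-1 + (-1)²))/(19 + (-1 + (-1)²)) - 1347276 = 9*(-1 + 1)²*(21 + (-1 + 1))/(19 + (-1 + 1)) - 1347276 = 9*0²*(21 + 0)/(19 + 0) - 1347276 = 9*0*21/19 - 1347276 = 9*0*(1/19)*21 - 1347276 = 0 - 1347276 = -1347276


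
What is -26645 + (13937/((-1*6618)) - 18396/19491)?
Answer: -15695754595/589002 ≈ -26648.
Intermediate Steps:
-26645 + (13937/((-1*6618)) - 18396/19491) = -26645 + (13937/(-6618) - 18396*1/19491) = -26645 + (13937*(-1/6618) - 84/89) = -26645 + (-13937/6618 - 84/89) = -26645 - 1796305/589002 = -15695754595/589002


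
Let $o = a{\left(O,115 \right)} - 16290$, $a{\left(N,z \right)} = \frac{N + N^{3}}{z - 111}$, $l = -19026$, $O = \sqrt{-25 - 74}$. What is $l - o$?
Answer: $-2736 + \frac{147 i \sqrt{11}}{2} \approx -2736.0 + 243.77 i$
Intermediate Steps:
$O = 3 i \sqrt{11}$ ($O = \sqrt{-99} = 3 i \sqrt{11} \approx 9.9499 i$)
$a{\left(N,z \right)} = \frac{N + N^{3}}{-111 + z}$
$o = -16290 - \frac{147 i \sqrt{11}}{2}$ ($o = \frac{3 i \sqrt{11} + \left(3 i \sqrt{11}\right)^{3}}{-111 + 115} - 16290 = \frac{3 i \sqrt{11} - 297 i \sqrt{11}}{4} - 16290 = \frac{\left(-294\right) i \sqrt{11}}{4} - 16290 = - \frac{147 i \sqrt{11}}{2} - 16290 = -16290 - \frac{147 i \sqrt{11}}{2} \approx -16290.0 - 243.77 i$)
$l - o = -19026 - \left(-16290 - \frac{147 i \sqrt{11}}{2}\right) = -19026 + \left(16290 + \frac{147 i \sqrt{11}}{2}\right) = -2736 + \frac{147 i \sqrt{11}}{2}$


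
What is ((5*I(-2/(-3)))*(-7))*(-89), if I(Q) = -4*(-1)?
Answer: 12460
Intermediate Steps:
I(Q) = 4
((5*I(-2/(-3)))*(-7))*(-89) = ((5*4)*(-7))*(-89) = (20*(-7))*(-89) = -140*(-89) = 12460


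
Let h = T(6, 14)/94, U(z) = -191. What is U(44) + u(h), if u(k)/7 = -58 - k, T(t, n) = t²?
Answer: -28185/47 ≈ -599.68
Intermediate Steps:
h = 18/47 (h = 6²/94 = 36*(1/94) = 18/47 ≈ 0.38298)
u(k) = -406 - 7*k (u(k) = 7*(-58 - k) = -406 - 7*k)
U(44) + u(h) = -191 + (-406 - 7*18/47) = -191 + (-406 - 126/47) = -191 - 19208/47 = -28185/47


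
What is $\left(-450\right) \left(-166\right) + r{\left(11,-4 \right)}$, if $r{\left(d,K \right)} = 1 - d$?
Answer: $74690$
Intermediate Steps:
$\left(-450\right) \left(-166\right) + r{\left(11,-4 \right)} = \left(-450\right) \left(-166\right) + \left(1 - 11\right) = 74700 + \left(1 - 11\right) = 74700 - 10 = 74690$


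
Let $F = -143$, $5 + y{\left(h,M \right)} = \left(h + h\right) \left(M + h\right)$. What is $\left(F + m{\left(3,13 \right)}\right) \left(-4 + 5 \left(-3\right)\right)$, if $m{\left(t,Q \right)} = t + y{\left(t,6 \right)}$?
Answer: $1729$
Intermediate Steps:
$y{\left(h,M \right)} = -5 + 2 h \left(M + h\right)$ ($y{\left(h,M \right)} = -5 + \left(h + h\right) \left(M + h\right) = -5 + 2 h \left(M + h\right)$)
$m{\left(t,Q \right)} = -5 + 2 t^{2} + 13 t$ ($m{\left(t,Q \right)} = t + \left(-5 + 2 t^{2} + 2 \cdot 6 t\right) = t + \left(-5 + 2 t^{2} + 12 t\right) = -5 + 2 t^{2} + 13 t$)
$\left(F + m{\left(3,13 \right)}\right) \left(-4 + 5 \left(-3\right)\right) = \left(-143 + \left(-5 + 2 \cdot 3^{2} + 13 \cdot 3\right)\right) \left(-4 + 5 \left(-3\right)\right) = \left(-143 + \left(-5 + 2 \cdot 9 + 39\right)\right) \left(-4 - 15\right) = \left(-143 + \left(-5 + 18 + 39\right)\right) \left(-19\right) = \left(-143 + 52\right) \left(-19\right) = \left(-91\right) \left(-19\right) = 1729$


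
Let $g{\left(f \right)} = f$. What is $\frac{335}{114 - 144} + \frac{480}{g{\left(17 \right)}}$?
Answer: $\frac{1741}{102} \approx 17.069$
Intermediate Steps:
$\frac{335}{114 - 144} + \frac{480}{g{\left(17 \right)}} = \frac{335}{114 - 144} + \frac{480}{17} = \frac{335}{114 - 144} + 480 \cdot \frac{1}{17} = \frac{335}{-30} + \frac{480}{17} = 335 \left(- \frac{1}{30}\right) + \frac{480}{17} = - \frac{67}{6} + \frac{480}{17} = \frac{1741}{102}$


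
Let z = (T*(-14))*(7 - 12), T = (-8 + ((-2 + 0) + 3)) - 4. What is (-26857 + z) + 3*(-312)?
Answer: -28563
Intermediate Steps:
T = -11 (T = (-8 + (-2 + 3)) - 4 = (-8 + 1) - 4 = -7 - 4 = -11)
z = -770 (z = (-11*(-14))*(7 - 12) = 154*(-5) = -770)
(-26857 + z) + 3*(-312) = (-26857 - 770) + 3*(-312) = -27627 - 936 = -28563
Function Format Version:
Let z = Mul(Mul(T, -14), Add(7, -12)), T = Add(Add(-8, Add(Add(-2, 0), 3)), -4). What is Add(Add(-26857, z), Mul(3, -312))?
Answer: -28563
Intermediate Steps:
T = -11 (T = Add(Add(-8, Add(-2, 3)), -4) = Add(Add(-8, 1), -4) = Add(-7, -4) = -11)
z = -770 (z = Mul(Mul(-11, -14), Add(7, -12)) = Mul(154, -5) = -770)
Add(Add(-26857, z), Mul(3, -312)) = Add(Add(-26857, -770), Mul(3, -312)) = Add(-27627, -936) = -28563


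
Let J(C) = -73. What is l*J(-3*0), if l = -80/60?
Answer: 292/3 ≈ 97.333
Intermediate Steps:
l = -4/3 (l = -80*1/60 = -4/3 ≈ -1.3333)
l*J(-3*0) = -4/3*(-73) = 292/3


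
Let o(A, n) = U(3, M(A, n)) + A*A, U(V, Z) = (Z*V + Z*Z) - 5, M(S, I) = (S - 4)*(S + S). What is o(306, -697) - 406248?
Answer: 34160152831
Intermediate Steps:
M(S, I) = 2*S*(-4 + S) (M(S, I) = (-4 + S)*(2*S) = 2*S*(-4 + S))
U(V, Z) = -5 + Z**2 + V*Z (U(V, Z) = (V*Z + Z**2) - 5 = (Z**2 + V*Z) - 5 = -5 + Z**2 + V*Z)
o(A, n) = -5 + A**2 + 4*A**2*(-4 + A)**2 + 6*A*(-4 + A) (o(A, n) = (-5 + (2*A*(-4 + A))**2 + 3*(2*A*(-4 + A))) + A*A = (-5 + 4*A**2*(-4 + A)**2 + 6*A*(-4 + A)) + A**2 = -5 + A**2 + 4*A**2*(-4 + A)**2 + 6*A*(-4 + A))
o(306, -697) - 406248 = (-5 - 32*306**3 - 24*306 + 4*306**4 + 71*306**2) - 406248 = (-5 - 32*28652616 - 7344 + 4*8767700496 + 71*93636) - 406248 = (-5 - 916883712 - 7344 + 35070801984 + 6648156) - 406248 = 34160559079 - 406248 = 34160152831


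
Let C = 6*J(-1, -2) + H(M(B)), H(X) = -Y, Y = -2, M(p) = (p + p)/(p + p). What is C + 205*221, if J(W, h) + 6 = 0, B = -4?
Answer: 45271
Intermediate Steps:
J(W, h) = -6 (J(W, h) = -6 + 0 = -6)
M(p) = 1 (M(p) = (2*p)/((2*p)) = (2*p)*(1/(2*p)) = 1)
H(X) = 2 (H(X) = -1*(-2) = 2)
C = -34 (C = 6*(-6) + 2 = -36 + 2 = -34)
C + 205*221 = -34 + 205*221 = -34 + 45305 = 45271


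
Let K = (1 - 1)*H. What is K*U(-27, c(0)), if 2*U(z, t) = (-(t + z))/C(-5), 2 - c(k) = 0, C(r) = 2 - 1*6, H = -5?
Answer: 0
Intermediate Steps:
C(r) = -4 (C(r) = 2 - 6 = -4)
c(k) = 2 (c(k) = 2 - 1*0 = 2 + 0 = 2)
U(z, t) = t/8 + z/8 (U(z, t) = (-(t + z)/(-4))/2 = ((-t - z)*(-1/4))/2 = (t/4 + z/4)/2 = t/8 + z/8)
K = 0 (K = (1 - 1)*(-5) = 0*(-5) = 0)
K*U(-27, c(0)) = 0*((1/8)*2 + (1/8)*(-27)) = 0*(1/4 - 27/8) = 0*(-25/8) = 0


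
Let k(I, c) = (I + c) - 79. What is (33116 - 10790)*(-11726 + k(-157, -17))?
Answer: -267443154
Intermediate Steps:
k(I, c) = -79 + I + c
(33116 - 10790)*(-11726 + k(-157, -17)) = (33116 - 10790)*(-11726 + (-79 - 157 - 17)) = 22326*(-11726 - 253) = 22326*(-11979) = -267443154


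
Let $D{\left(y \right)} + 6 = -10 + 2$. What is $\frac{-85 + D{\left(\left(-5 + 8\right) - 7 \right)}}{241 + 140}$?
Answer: $- \frac{33}{127} \approx -0.25984$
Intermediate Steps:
$D{\left(y \right)} = -14$ ($D{\left(y \right)} = -6 + \left(-10 + 2\right) = -6 - 8 = -14$)
$\frac{-85 + D{\left(\left(-5 + 8\right) - 7 \right)}}{241 + 140} = \frac{-85 - 14}{241 + 140} = - \frac{99}{381} = \left(-99\right) \frac{1}{381} = - \frac{33}{127}$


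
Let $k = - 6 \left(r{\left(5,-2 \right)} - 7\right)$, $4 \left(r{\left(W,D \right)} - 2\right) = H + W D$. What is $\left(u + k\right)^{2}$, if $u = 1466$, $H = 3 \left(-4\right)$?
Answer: $2337841$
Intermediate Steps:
$H = -12$
$r{\left(W,D \right)} = -1 + \frac{D W}{4}$ ($r{\left(W,D \right)} = 2 + \frac{-12 + W D}{4} = 2 + \frac{-12 + D W}{4} = 2 + \left(-3 + \frac{D W}{4}\right) = -1 + \frac{D W}{4}$)
$k = 63$ ($k = - 6 \left(\left(-1 + \frac{1}{4} \left(-2\right) 5\right) - 7\right) = - 6 \left(\left(-1 - \frac{5}{2}\right) - 7\right) = - 6 \left(- \frac{7}{2} - 7\right) = \left(-6\right) \left(- \frac{21}{2}\right) = 63$)
$\left(u + k\right)^{2} = \left(1466 + 63\right)^{2} = 1529^{2} = 2337841$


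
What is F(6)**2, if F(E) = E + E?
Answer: 144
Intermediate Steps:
F(E) = 2*E
F(6)**2 = (2*6)**2 = 12**2 = 144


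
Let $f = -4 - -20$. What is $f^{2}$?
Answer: $256$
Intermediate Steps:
$f = 16$ ($f = -4 + 20 = 16$)
$f^{2} = 16^{2} = 256$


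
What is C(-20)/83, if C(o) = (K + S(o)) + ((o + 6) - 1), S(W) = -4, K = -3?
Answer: -22/83 ≈ -0.26506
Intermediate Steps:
C(o) = -2 + o (C(o) = (-3 - 4) + ((o + 6) - 1) = -7 + ((6 + o) - 1) = -7 + (5 + o) = -2 + o)
C(-20)/83 = (-2 - 20)/83 = -22*1/83 = -22/83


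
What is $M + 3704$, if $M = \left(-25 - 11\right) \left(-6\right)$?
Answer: $3920$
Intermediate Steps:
$M = 216$ ($M = \left(-36\right) \left(-6\right) = 216$)
$M + 3704 = 216 + 3704 = 3920$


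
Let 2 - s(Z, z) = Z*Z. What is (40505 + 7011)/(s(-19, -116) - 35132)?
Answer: -47516/35491 ≈ -1.3388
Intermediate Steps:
s(Z, z) = 2 - Z² (s(Z, z) = 2 - Z*Z = 2 - Z²)
(40505 + 7011)/(s(-19, -116) - 35132) = (40505 + 7011)/((2 - 1*(-19)²) - 35132) = 47516/((2 - 1*361) - 35132) = 47516/((2 - 361) - 35132) = 47516/(-359 - 35132) = 47516/(-35491) = 47516*(-1/35491) = -47516/35491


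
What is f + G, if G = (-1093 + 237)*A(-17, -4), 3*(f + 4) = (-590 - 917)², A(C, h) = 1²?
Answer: 2268469/3 ≈ 7.5616e+5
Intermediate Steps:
A(C, h) = 1
f = 2271037/3 (f = -4 + (-590 - 917)²/3 = -4 + (⅓)*(-1507)² = -4 + (⅓)*2271049 = -4 + 2271049/3 = 2271037/3 ≈ 7.5701e+5)
G = -856 (G = (-1093 + 237)*1 = -856*1 = -856)
f + G = 2271037/3 - 856 = 2268469/3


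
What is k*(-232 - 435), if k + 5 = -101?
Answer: 70702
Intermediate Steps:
k = -106 (k = -5 - 101 = -106)
k*(-232 - 435) = -106*(-232 - 435) = -106*(-667) = 70702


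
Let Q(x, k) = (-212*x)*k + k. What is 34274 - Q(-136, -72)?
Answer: 2110250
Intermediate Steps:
Q(x, k) = k - 212*k*x (Q(x, k) = -212*k*x + k = k - 212*k*x)
34274 - Q(-136, -72) = 34274 - (-72)*(1 - 212*(-136)) = 34274 - (-72)*(1 + 28832) = 34274 - (-72)*28833 = 34274 - 1*(-2075976) = 34274 + 2075976 = 2110250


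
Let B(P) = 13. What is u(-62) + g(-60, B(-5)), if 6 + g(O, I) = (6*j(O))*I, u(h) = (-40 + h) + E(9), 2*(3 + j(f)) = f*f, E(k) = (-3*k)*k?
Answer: 139815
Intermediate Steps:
E(k) = -3*k²
j(f) = -3 + f²/2 (j(f) = -3 + (f*f)/2 = -3 + f²/2)
u(h) = -283 + h (u(h) = (-40 + h) - 3*9² = (-40 + h) - 3*81 = (-40 + h) - 243 = -283 + h)
g(O, I) = -6 + I*(-18 + 3*O²) (g(O, I) = -6 + (6*(-3 + O²/2))*I = -6 + (-18 + 3*O²)*I = -6 + I*(-18 + 3*O²))
u(-62) + g(-60, B(-5)) = (-283 - 62) + (-6 + 3*13*(-6 + (-60)²)) = -345 + (-6 + 3*13*(-6 + 3600)) = -345 + (-6 + 3*13*3594) = -345 + (-6 + 140166) = -345 + 140160 = 139815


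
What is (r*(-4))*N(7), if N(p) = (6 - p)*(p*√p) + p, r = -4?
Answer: 112 - 112*√7 ≈ -184.32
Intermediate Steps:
N(p) = p + p^(3/2)*(6 - p) (N(p) = (6 - p)*p^(3/2) + p = p^(3/2)*(6 - p) + p = p + p^(3/2)*(6 - p))
(r*(-4))*N(7) = (-4*(-4))*(7 - 7^(5/2) + 6*7^(3/2)) = 16*(7 - 49*√7 + 6*(7*√7)) = 16*(7 - 49*√7 + 42*√7) = 16*(7 - 7*√7) = 112 - 112*√7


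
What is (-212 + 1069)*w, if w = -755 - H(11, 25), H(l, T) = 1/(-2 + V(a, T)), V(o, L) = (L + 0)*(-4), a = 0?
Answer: -65996713/102 ≈ -6.4703e+5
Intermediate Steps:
V(o, L) = -4*L (V(o, L) = L*(-4) = -4*L)
H(l, T) = 1/(-2 - 4*T)
w = -77009/102 (w = -755 - (-1)/(2 + 4*25) = -755 - (-1)/(2 + 100) = -755 - (-1)/102 = -755 - 1*(-1/102) = -755 + 1/102 = -77009/102 ≈ -754.99)
(-212 + 1069)*w = (-212 + 1069)*(-77009/102) = 857*(-77009/102) = -65996713/102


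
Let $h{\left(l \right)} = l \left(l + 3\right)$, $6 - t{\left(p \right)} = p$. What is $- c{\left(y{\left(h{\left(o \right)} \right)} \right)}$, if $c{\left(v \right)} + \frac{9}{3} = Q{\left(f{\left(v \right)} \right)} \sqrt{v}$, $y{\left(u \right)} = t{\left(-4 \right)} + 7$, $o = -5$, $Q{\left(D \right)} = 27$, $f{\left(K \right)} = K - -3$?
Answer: $3 - 27 \sqrt{17} \approx -108.32$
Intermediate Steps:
$f{\left(K \right)} = 3 + K$ ($f{\left(K \right)} = K + 3 = 3 + K$)
$t{\left(p \right)} = 6 - p$
$h{\left(l \right)} = l \left(3 + l\right)$
$y{\left(u \right)} = 17$ ($y{\left(u \right)} = \left(6 - -4\right) + 7 = \left(6 + 4\right) + 7 = 10 + 7 = 17$)
$c{\left(v \right)} = -3 + 27 \sqrt{v}$
$- c{\left(y{\left(h{\left(o \right)} \right)} \right)} = - (-3 + 27 \sqrt{17}) = 3 - 27 \sqrt{17}$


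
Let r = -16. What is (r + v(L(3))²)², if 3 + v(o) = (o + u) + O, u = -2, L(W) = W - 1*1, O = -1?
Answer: 0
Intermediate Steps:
L(W) = -1 + W (L(W) = W - 1 = -1 + W)
v(o) = -6 + o (v(o) = -3 + ((o - 2) - 1) = -3 + ((-2 + o) - 1) = -3 + (-3 + o) = -6 + o)
(r + v(L(3))²)² = (-16 + (-6 + (-1 + 3))²)² = (-16 + (-6 + 2)²)² = (-16 + (-4)²)² = (-16 + 16)² = 0² = 0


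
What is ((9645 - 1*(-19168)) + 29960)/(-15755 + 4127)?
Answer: -19591/3876 ≈ -5.0544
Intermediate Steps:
((9645 - 1*(-19168)) + 29960)/(-15755 + 4127) = ((9645 + 19168) + 29960)/(-11628) = (28813 + 29960)*(-1/11628) = 58773*(-1/11628) = -19591/3876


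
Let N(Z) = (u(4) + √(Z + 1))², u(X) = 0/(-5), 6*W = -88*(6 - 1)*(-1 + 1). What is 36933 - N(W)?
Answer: 36932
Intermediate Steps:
W = 0 (W = (-88*(6 - 1)*(-1 + 1))/6 = (-440*0)/6 = (-88*0)/6 = (⅙)*0 = 0)
u(X) = 0 (u(X) = 0*(-⅕) = 0)
N(Z) = 1 + Z (N(Z) = (0 + √(Z + 1))² = (0 + √(1 + Z))² = (√(1 + Z))² = 1 + Z)
36933 - N(W) = 36933 - (1 + 0) = 36933 - 1*1 = 36933 - 1 = 36932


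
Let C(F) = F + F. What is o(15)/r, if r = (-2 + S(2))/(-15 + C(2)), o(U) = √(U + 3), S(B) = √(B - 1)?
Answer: 33*√2 ≈ 46.669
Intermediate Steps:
S(B) = √(-1 + B)
o(U) = √(3 + U)
C(F) = 2*F
r = 1/11 (r = (-2 + √(-1 + 2))/(-15 + 2*2) = (-2 + √1)/(-15 + 4) = (-2 + 1)/(-11) = -1*(-1/11) = 1/11 ≈ 0.090909)
o(15)/r = √(3 + 15)/(1/11) = √18*11 = (3*√2)*11 = 33*√2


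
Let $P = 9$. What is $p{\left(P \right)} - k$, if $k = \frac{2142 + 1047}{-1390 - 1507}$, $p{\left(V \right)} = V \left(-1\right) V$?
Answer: $- \frac{231468}{2897} \approx -79.899$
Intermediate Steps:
$p{\left(V \right)} = - V^{2}$ ($p{\left(V \right)} = - V V = - V^{2}$)
$k = - \frac{3189}{2897}$ ($k = \frac{3189}{-2897} = 3189 \left(- \frac{1}{2897}\right) = - \frac{3189}{2897} \approx -1.1008$)
$p{\left(P \right)} - k = - 9^{2} - - \frac{3189}{2897} = \left(-1\right) 81 + \frac{3189}{2897} = -81 + \frac{3189}{2897} = - \frac{231468}{2897}$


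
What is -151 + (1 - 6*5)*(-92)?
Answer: 2517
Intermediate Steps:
-151 + (1 - 6*5)*(-92) = -151 + (1 - 30)*(-92) = -151 - 29*(-92) = -151 + 2668 = 2517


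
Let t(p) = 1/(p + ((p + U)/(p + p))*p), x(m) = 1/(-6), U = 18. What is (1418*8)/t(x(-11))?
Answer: 99260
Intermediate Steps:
x(m) = -1/6
t(p) = 1/(9 + 3*p/2) (t(p) = 1/(p + ((p + 18)/(p + p))*p) = 1/(p + ((18 + p)/((2*p)))*p) = 1/(p + ((18 + p)*(1/(2*p)))*p) = 1/(p + ((18 + p)/(2*p))*p) = 1/(p + (9 + p/2)) = 1/(9 + 3*p/2))
(1418*8)/t(x(-11)) = (1418*8)/((2/(3*(6 - 1/6)))) = 11344/((2/(3*(35/6)))) = 11344/(((2/3)*(6/35))) = 11344/(4/35) = 11344*(35/4) = 99260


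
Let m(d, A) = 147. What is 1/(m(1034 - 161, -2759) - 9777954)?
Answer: -1/9777807 ≈ -1.0227e-7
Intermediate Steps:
1/(m(1034 - 161, -2759) - 9777954) = 1/(147 - 9777954) = 1/(-9777807) = -1/9777807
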